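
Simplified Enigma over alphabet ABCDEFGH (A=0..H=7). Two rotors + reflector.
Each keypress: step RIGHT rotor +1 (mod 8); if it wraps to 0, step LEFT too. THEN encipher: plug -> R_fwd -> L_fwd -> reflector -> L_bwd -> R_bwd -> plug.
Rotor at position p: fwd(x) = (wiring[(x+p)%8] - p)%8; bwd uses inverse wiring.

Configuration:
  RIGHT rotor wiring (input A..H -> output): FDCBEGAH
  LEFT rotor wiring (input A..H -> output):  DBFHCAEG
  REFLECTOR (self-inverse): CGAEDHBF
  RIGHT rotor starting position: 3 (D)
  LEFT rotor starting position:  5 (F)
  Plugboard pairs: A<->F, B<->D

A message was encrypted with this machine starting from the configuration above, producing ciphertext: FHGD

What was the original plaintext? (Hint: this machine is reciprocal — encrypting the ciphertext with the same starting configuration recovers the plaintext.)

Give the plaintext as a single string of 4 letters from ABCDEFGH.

Answer: CFBA

Derivation:
Char 1 ('F'): step: R->4, L=5; F->plug->A->R->A->L->D->refl->E->L'->E->R'->C->plug->C
Char 2 ('H'): step: R->5, L=5; H->plug->H->R->H->L->F->refl->H->L'->B->R'->A->plug->F
Char 3 ('G'): step: R->6, L=5; G->plug->G->R->G->L->C->refl->A->L'->F->R'->D->plug->B
Char 4 ('D'): step: R->7, L=5; D->plug->B->R->G->L->C->refl->A->L'->F->R'->F->plug->A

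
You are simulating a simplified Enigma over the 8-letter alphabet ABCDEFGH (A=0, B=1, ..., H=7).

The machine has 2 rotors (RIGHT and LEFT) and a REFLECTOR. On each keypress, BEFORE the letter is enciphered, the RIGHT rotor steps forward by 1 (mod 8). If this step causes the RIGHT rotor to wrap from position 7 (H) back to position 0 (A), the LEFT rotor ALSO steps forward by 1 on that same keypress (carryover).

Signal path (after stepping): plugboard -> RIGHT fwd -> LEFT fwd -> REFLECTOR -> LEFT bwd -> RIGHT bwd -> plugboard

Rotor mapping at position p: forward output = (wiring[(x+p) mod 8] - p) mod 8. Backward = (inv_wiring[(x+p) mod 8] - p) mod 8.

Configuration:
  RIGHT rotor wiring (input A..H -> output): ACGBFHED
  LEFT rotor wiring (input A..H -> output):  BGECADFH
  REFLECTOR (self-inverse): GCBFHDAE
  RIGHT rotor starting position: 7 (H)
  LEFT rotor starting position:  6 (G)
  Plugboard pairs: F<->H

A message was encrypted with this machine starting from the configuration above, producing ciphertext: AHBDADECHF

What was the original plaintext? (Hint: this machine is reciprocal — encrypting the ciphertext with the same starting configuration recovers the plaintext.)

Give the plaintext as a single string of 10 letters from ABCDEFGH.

Char 1 ('A'): step: R->0, L->7 (L advanced); A->plug->A->R->A->L->A->refl->G->L'->H->R'->F->plug->H
Char 2 ('H'): step: R->1, L=7; H->plug->F->R->D->L->F->refl->D->L'->E->R'->D->plug->D
Char 3 ('B'): step: R->2, L=7; B->plug->B->R->H->L->G->refl->A->L'->A->R'->H->plug->F
Char 4 ('D'): step: R->3, L=7; D->plug->D->R->B->L->C->refl->B->L'->F->R'->F->plug->H
Char 5 ('A'): step: R->4, L=7; A->plug->A->R->B->L->C->refl->B->L'->F->R'->H->plug->F
Char 6 ('D'): step: R->5, L=7; D->plug->D->R->D->L->F->refl->D->L'->E->R'->G->plug->G
Char 7 ('E'): step: R->6, L=7; E->plug->E->R->A->L->A->refl->G->L'->H->R'->G->plug->G
Char 8 ('C'): step: R->7, L=7; C->plug->C->R->D->L->F->refl->D->L'->E->R'->A->plug->A
Char 9 ('H'): step: R->0, L->0 (L advanced); H->plug->F->R->H->L->H->refl->E->L'->C->R'->B->plug->B
Char 10 ('F'): step: R->1, L=0; F->plug->H->R->H->L->H->refl->E->L'->C->R'->G->plug->G

Answer: HDFHFGGABG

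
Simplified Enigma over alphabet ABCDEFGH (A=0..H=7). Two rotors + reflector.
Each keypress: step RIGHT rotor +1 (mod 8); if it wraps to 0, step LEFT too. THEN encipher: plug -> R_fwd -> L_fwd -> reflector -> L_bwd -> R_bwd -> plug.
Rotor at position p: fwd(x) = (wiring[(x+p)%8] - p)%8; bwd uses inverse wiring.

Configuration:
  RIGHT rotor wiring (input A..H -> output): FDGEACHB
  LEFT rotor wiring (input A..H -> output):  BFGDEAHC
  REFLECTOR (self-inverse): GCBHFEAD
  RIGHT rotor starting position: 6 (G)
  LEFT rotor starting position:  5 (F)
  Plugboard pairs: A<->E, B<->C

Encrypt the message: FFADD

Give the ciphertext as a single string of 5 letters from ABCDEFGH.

Answer: ACCFA

Derivation:
Char 1 ('F'): step: R->7, L=5; F->plug->F->R->B->L->C->refl->B->L'->F->R'->E->plug->A
Char 2 ('F'): step: R->0, L->6 (L advanced); F->plug->F->R->C->L->D->refl->H->L'->D->R'->B->plug->C
Char 3 ('A'): step: R->1, L=6; A->plug->E->R->B->L->E->refl->F->L'->F->R'->B->plug->C
Char 4 ('D'): step: R->2, L=6; D->plug->D->R->A->L->B->refl->C->L'->H->R'->F->plug->F
Char 5 ('D'): step: R->3, L=6; D->plug->D->R->E->L->A->refl->G->L'->G->R'->E->plug->A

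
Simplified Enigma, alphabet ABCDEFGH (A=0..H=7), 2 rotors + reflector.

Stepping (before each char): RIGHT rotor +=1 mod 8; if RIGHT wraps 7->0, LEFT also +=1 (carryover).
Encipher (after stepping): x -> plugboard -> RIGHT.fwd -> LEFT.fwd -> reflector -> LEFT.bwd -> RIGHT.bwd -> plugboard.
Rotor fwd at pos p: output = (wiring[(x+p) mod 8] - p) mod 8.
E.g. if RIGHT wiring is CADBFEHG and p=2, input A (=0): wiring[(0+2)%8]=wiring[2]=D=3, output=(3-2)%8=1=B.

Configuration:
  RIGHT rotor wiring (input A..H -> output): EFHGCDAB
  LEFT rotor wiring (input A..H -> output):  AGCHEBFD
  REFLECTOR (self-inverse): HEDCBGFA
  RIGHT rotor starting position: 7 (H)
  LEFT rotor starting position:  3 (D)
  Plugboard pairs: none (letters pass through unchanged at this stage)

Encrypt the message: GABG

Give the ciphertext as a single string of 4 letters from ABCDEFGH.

Char 1 ('G'): step: R->0, L->4 (L advanced); G->plug->G->R->A->L->A->refl->H->L'->D->R'->F->plug->F
Char 2 ('A'): step: R->1, L=4; A->plug->A->R->E->L->E->refl->B->L'->C->R'->E->plug->E
Char 3 ('B'): step: R->2, L=4; B->plug->B->R->E->L->E->refl->B->L'->C->R'->G->plug->G
Char 4 ('G'): step: R->3, L=4; G->plug->G->R->C->L->B->refl->E->L'->E->R'->H->plug->H

Answer: FEGH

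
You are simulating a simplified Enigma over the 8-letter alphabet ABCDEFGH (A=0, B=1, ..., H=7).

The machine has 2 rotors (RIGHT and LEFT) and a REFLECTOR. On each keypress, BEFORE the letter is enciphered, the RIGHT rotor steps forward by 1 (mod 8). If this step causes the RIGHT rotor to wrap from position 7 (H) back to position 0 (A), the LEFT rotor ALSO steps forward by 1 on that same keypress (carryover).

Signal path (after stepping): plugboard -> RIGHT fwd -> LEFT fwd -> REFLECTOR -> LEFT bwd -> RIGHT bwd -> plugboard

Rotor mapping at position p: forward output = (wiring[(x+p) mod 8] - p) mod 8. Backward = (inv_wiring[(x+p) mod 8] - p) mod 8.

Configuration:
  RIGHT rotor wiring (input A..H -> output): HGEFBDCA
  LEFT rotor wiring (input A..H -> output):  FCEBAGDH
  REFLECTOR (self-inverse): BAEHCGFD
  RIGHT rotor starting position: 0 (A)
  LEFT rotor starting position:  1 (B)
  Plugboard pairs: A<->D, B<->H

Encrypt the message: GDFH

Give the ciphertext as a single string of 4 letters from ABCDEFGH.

Answer: DEHD

Derivation:
Char 1 ('G'): step: R->1, L=1; G->plug->G->R->H->L->E->refl->C->L'->F->R'->A->plug->D
Char 2 ('D'): step: R->2, L=1; D->plug->A->R->C->L->A->refl->B->L'->A->R'->E->plug->E
Char 3 ('F'): step: R->3, L=1; F->plug->F->R->E->L->F->refl->G->L'->G->R'->B->plug->H
Char 4 ('H'): step: R->4, L=1; H->plug->B->R->H->L->E->refl->C->L'->F->R'->A->plug->D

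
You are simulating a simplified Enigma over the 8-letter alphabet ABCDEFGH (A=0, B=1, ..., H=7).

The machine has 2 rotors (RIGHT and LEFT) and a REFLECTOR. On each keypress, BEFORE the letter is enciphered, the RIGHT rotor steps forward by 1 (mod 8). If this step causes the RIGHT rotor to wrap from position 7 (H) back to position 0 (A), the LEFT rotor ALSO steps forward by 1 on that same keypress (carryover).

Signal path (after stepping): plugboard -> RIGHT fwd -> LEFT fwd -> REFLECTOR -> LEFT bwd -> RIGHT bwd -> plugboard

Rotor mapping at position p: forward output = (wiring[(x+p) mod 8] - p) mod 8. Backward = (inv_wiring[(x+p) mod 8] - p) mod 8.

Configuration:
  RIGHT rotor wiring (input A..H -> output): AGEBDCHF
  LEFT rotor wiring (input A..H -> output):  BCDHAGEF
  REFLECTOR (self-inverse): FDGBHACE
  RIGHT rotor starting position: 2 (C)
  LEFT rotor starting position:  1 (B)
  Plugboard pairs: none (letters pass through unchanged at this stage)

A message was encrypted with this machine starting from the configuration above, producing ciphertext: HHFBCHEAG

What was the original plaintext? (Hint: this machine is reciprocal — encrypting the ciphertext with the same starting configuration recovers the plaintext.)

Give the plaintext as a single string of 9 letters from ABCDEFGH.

Answer: EGGHFAHHA

Derivation:
Char 1 ('H'): step: R->3, L=1; H->plug->H->R->B->L->C->refl->G->L'->C->R'->E->plug->E
Char 2 ('H'): step: R->4, L=1; H->plug->H->R->F->L->D->refl->B->L'->A->R'->G->plug->G
Char 3 ('F'): step: R->5, L=1; F->plug->F->R->H->L->A->refl->F->L'->E->R'->G->plug->G
Char 4 ('B'): step: R->6, L=1; B->plug->B->R->H->L->A->refl->F->L'->E->R'->H->plug->H
Char 5 ('C'): step: R->7, L=1; C->plug->C->R->H->L->A->refl->F->L'->E->R'->F->plug->F
Char 6 ('H'): step: R->0, L->2 (L advanced); H->plug->H->R->F->L->D->refl->B->L'->A->R'->A->plug->A
Char 7 ('E'): step: R->1, L=2; E->plug->E->R->B->L->F->refl->A->L'->H->R'->H->plug->H
Char 8 ('A'): step: R->2, L=2; A->plug->A->R->C->L->G->refl->C->L'->E->R'->H->plug->H
Char 9 ('G'): step: R->3, L=2; G->plug->G->R->D->L->E->refl->H->L'->G->R'->A->plug->A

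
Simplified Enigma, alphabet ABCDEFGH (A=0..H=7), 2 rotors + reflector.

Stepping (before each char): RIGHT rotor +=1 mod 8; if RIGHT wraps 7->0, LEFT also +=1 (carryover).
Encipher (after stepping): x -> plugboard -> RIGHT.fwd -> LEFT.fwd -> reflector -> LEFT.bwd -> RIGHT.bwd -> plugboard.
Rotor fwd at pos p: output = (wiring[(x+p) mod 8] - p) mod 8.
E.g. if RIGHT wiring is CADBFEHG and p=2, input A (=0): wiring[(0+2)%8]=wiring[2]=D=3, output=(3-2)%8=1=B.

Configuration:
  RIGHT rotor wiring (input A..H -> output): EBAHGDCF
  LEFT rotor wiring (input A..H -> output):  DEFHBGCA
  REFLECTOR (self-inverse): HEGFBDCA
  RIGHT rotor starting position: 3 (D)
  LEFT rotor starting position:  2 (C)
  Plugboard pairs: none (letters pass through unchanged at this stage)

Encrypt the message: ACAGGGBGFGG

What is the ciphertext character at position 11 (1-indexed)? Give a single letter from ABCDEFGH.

Char 1 ('A'): step: R->4, L=2; A->plug->A->R->C->L->H->refl->A->L'->E->R'->G->plug->G
Char 2 ('C'): step: R->5, L=2; C->plug->C->R->A->L->D->refl->F->L'->B->R'->H->plug->H
Char 3 ('A'): step: R->6, L=2; A->plug->A->R->E->L->A->refl->H->L'->C->R'->E->plug->E
Char 4 ('G'): step: R->7, L=2; G->plug->G->R->E->L->A->refl->H->L'->C->R'->C->plug->C
Char 5 ('G'): step: R->0, L->3 (L advanced); G->plug->G->R->C->L->D->refl->F->L'->E->R'->A->plug->A
Char 6 ('G'): step: R->1, L=3; G->plug->G->R->E->L->F->refl->D->L'->C->R'->E->plug->E
Char 7 ('B'): step: R->2, L=3; B->plug->B->R->F->L->A->refl->H->L'->D->R'->F->plug->F
Char 8 ('G'): step: R->3, L=3; G->plug->G->R->G->L->B->refl->E->L'->A->R'->C->plug->C
Char 9 ('F'): step: R->4, L=3; F->plug->F->R->F->L->A->refl->H->L'->D->R'->H->plug->H
Char 10 ('G'): step: R->5, L=3; G->plug->G->R->C->L->D->refl->F->L'->E->R'->E->plug->E
Char 11 ('G'): step: R->6, L=3; G->plug->G->R->A->L->E->refl->B->L'->G->R'->C->plug->C

C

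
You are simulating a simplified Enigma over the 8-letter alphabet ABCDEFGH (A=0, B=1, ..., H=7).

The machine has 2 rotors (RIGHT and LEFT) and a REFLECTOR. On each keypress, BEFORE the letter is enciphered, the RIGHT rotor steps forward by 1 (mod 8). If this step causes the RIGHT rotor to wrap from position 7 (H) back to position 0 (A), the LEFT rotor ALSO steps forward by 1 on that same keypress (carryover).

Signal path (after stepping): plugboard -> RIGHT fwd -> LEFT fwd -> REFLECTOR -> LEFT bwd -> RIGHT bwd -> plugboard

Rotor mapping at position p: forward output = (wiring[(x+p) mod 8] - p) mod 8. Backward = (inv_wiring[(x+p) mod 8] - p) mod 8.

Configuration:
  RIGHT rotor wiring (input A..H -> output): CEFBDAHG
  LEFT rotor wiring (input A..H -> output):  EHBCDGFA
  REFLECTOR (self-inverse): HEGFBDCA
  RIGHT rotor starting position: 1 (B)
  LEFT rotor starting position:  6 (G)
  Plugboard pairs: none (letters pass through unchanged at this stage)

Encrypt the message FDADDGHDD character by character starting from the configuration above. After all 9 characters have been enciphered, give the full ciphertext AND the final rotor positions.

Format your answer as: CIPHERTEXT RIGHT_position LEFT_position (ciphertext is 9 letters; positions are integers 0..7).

Answer: DAFACEAFH 2 7

Derivation:
Char 1 ('F'): step: R->2, L=6; F->plug->F->R->E->L->D->refl->F->L'->G->R'->D->plug->D
Char 2 ('D'): step: R->3, L=6; D->plug->D->R->E->L->D->refl->F->L'->G->R'->A->plug->A
Char 3 ('A'): step: R->4, L=6; A->plug->A->R->H->L->A->refl->H->L'->A->R'->F->plug->F
Char 4 ('D'): step: R->5, L=6; D->plug->D->R->F->L->E->refl->B->L'->D->R'->A->plug->A
Char 5 ('D'): step: R->6, L=6; D->plug->D->R->G->L->F->refl->D->L'->E->R'->C->plug->C
Char 6 ('G'): step: R->7, L=6; G->plug->G->R->B->L->C->refl->G->L'->C->R'->E->plug->E
Char 7 ('H'): step: R->0, L->7 (L advanced); H->plug->H->R->G->L->H->refl->A->L'->C->R'->A->plug->A
Char 8 ('D'): step: R->1, L=7; D->plug->D->R->C->L->A->refl->H->L'->G->R'->F->plug->F
Char 9 ('D'): step: R->2, L=7; D->plug->D->R->G->L->H->refl->A->L'->C->R'->H->plug->H
Final: ciphertext=DAFACEAFH, RIGHT=2, LEFT=7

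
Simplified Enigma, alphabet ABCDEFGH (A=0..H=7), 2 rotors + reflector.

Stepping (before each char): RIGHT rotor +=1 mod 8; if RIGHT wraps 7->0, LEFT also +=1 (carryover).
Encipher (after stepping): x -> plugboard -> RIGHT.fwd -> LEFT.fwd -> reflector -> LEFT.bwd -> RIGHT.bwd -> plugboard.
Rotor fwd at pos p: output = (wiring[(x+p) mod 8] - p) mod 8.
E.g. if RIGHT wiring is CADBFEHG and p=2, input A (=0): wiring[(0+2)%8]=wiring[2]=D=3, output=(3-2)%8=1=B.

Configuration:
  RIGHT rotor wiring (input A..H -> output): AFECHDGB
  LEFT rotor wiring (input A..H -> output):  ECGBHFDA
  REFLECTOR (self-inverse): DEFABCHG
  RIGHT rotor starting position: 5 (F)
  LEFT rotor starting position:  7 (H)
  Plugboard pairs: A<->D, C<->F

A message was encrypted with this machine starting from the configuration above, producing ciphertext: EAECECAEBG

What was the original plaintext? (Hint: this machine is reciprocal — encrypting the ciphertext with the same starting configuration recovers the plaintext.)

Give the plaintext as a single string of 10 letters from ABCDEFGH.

Answer: BDGFDHCADD

Derivation:
Char 1 ('E'): step: R->6, L=7; E->plug->E->R->G->L->G->refl->H->L'->D->R'->B->plug->B
Char 2 ('A'): step: R->7, L=7; A->plug->D->R->F->L->A->refl->D->L'->C->R'->A->plug->D
Char 3 ('E'): step: R->0, L->0 (L advanced); E->plug->E->R->H->L->A->refl->D->L'->G->R'->G->plug->G
Char 4 ('C'): step: R->1, L=0; C->plug->F->R->F->L->F->refl->C->L'->B->R'->C->plug->F
Char 5 ('E'): step: R->2, L=0; E->plug->E->R->E->L->H->refl->G->L'->C->R'->A->plug->D
Char 6 ('C'): step: R->3, L=0; C->plug->F->R->F->L->F->refl->C->L'->B->R'->H->plug->H
Char 7 ('A'): step: R->4, L=0; A->plug->D->R->F->L->F->refl->C->L'->B->R'->F->plug->C
Char 8 ('E'): step: R->5, L=0; E->plug->E->R->A->L->E->refl->B->L'->D->R'->D->plug->A
Char 9 ('B'): step: R->6, L=0; B->plug->B->R->D->L->B->refl->E->L'->A->R'->A->plug->D
Char 10 ('G'): step: R->7, L=0; G->plug->G->R->E->L->H->refl->G->L'->C->R'->A->plug->D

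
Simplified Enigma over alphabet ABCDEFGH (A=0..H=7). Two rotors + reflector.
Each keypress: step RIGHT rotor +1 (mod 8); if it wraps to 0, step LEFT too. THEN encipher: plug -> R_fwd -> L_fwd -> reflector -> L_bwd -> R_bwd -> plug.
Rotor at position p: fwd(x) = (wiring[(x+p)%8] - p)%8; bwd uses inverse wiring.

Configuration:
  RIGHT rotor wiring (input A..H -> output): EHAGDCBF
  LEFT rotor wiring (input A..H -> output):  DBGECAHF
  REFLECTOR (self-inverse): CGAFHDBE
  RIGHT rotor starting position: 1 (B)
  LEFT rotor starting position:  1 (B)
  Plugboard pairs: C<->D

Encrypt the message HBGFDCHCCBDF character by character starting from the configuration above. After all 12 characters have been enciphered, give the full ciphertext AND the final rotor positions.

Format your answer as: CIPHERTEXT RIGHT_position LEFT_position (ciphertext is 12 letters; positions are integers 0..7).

Char 1 ('H'): step: R->2, L=1; H->plug->H->R->F->L->G->refl->B->L'->D->R'->F->plug->F
Char 2 ('B'): step: R->3, L=1; B->plug->B->R->A->L->A->refl->C->L'->H->R'->C->plug->D
Char 3 ('G'): step: R->4, L=1; G->plug->G->R->E->L->H->refl->E->L'->G->R'->B->plug->B
Char 4 ('F'): step: R->5, L=1; F->plug->F->R->D->L->B->refl->G->L'->F->R'->A->plug->A
Char 5 ('D'): step: R->6, L=1; D->plug->C->R->G->L->E->refl->H->L'->E->R'->H->plug->H
Char 6 ('C'): step: R->7, L=1; C->plug->D->R->B->L->F->refl->D->L'->C->R'->H->plug->H
Char 7 ('H'): step: R->0, L->2 (L advanced); H->plug->H->R->F->L->D->refl->F->L'->E->R'->A->plug->A
Char 8 ('C'): step: R->1, L=2; C->plug->D->R->C->L->A->refl->C->L'->B->R'->E->plug->E
Char 9 ('C'): step: R->2, L=2; C->plug->D->R->A->L->E->refl->H->L'->H->R'->E->plug->E
Char 10 ('B'): step: R->3, L=2; B->plug->B->R->A->L->E->refl->H->L'->H->R'->C->plug->D
Char 11 ('D'): step: R->4, L=2; D->plug->C->R->F->L->D->refl->F->L'->E->R'->G->plug->G
Char 12 ('F'): step: R->5, L=2; F->plug->F->R->D->L->G->refl->B->L'->G->R'->H->plug->H
Final: ciphertext=FDBAHHAEEDGH, RIGHT=5, LEFT=2

Answer: FDBAHHAEEDGH 5 2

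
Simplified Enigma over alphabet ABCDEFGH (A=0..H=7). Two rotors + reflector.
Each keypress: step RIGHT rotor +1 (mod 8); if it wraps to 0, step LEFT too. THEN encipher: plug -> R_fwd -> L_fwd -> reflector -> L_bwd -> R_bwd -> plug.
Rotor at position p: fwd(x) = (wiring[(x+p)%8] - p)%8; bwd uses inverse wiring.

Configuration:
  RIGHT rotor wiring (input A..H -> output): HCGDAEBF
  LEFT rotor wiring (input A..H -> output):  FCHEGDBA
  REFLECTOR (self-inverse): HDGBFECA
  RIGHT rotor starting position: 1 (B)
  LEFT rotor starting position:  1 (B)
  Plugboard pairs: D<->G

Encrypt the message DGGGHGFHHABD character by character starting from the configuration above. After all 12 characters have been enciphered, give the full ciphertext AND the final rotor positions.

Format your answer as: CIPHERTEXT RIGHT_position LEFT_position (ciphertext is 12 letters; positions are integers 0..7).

Answer: CBACFCAEGEDH 5 2

Derivation:
Char 1 ('D'): step: R->2, L=1; D->plug->G->R->F->L->A->refl->H->L'->G->R'->C->plug->C
Char 2 ('G'): step: R->3, L=1; G->plug->D->R->G->L->H->refl->A->L'->F->R'->B->plug->B
Char 3 ('G'): step: R->4, L=1; G->plug->D->R->B->L->G->refl->C->L'->E->R'->A->plug->A
Char 4 ('G'): step: R->5, L=1; G->plug->D->R->C->L->D->refl->B->L'->A->R'->C->plug->C
Char 5 ('H'): step: R->6, L=1; H->plug->H->R->G->L->H->refl->A->L'->F->R'->F->plug->F
Char 6 ('G'): step: R->7, L=1; G->plug->D->R->H->L->E->refl->F->L'->D->R'->C->plug->C
Char 7 ('F'): step: R->0, L->2 (L advanced); F->plug->F->R->E->L->H->refl->A->L'->H->R'->A->plug->A
Char 8 ('H'): step: R->1, L=2; H->plug->H->R->G->L->D->refl->B->L'->D->R'->E->plug->E
Char 9 ('H'): step: R->2, L=2; H->plug->H->R->A->L->F->refl->E->L'->C->R'->D->plug->G
Char 10 ('A'): step: R->3, L=2; A->plug->A->R->A->L->F->refl->E->L'->C->R'->E->plug->E
Char 11 ('B'): step: R->4, L=2; B->plug->B->R->A->L->F->refl->E->L'->C->R'->G->plug->D
Char 12 ('D'): step: R->5, L=2; D->plug->G->R->G->L->D->refl->B->L'->D->R'->H->plug->H
Final: ciphertext=CBACFCAEGEDH, RIGHT=5, LEFT=2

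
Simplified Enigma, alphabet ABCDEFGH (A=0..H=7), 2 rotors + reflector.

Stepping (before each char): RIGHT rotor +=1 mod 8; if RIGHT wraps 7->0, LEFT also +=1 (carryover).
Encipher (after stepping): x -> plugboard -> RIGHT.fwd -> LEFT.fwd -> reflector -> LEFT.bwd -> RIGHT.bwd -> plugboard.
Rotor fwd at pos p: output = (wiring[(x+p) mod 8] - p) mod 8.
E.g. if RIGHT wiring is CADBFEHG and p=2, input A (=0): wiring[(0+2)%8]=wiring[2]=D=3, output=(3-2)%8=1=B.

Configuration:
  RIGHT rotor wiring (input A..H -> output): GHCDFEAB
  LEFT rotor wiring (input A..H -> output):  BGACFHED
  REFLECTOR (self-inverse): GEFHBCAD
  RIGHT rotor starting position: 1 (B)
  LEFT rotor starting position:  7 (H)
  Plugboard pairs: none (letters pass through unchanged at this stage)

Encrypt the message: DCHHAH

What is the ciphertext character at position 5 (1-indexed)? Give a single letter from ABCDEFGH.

Char 1 ('D'): step: R->2, L=7; D->plug->D->R->C->L->H->refl->D->L'->E->R'->G->plug->G
Char 2 ('C'): step: R->3, L=7; C->plug->C->R->B->L->C->refl->F->L'->H->R'->H->plug->H
Char 3 ('H'): step: R->4, L=7; H->plug->H->R->H->L->F->refl->C->L'->B->R'->A->plug->A
Char 4 ('H'): step: R->5, L=7; H->plug->H->R->A->L->E->refl->B->L'->D->R'->B->plug->B
Char 5 ('A'): step: R->6, L=7; A->plug->A->R->C->L->H->refl->D->L'->E->R'->E->plug->E

E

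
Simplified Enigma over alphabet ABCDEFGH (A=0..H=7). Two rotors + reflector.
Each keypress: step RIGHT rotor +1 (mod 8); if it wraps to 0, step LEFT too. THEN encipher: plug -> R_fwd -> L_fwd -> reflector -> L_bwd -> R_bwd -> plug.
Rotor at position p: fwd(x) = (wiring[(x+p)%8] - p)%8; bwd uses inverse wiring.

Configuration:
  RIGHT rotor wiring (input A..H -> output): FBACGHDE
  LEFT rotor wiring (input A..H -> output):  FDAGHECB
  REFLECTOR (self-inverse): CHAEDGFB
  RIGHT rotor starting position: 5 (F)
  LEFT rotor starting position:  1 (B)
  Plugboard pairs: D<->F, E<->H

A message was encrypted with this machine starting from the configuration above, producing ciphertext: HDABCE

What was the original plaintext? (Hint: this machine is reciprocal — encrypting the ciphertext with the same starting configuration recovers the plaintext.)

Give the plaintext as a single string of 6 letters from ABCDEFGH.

Answer: FEDFGA

Derivation:
Char 1 ('H'): step: R->6, L=1; H->plug->E->R->C->L->F->refl->G->L'->D->R'->D->plug->F
Char 2 ('D'): step: R->7, L=1; D->plug->F->R->H->L->E->refl->D->L'->E->R'->H->plug->E
Char 3 ('A'): step: R->0, L->2 (L advanced); A->plug->A->R->F->L->H->refl->B->L'->H->R'->F->plug->D
Char 4 ('B'): step: R->1, L=2; B->plug->B->R->H->L->B->refl->H->L'->F->R'->D->plug->F
Char 5 ('C'): step: R->2, L=2; C->plug->C->R->E->L->A->refl->C->L'->D->R'->G->plug->G
Char 6 ('E'): step: R->3, L=2; E->plug->H->R->F->L->H->refl->B->L'->H->R'->A->plug->A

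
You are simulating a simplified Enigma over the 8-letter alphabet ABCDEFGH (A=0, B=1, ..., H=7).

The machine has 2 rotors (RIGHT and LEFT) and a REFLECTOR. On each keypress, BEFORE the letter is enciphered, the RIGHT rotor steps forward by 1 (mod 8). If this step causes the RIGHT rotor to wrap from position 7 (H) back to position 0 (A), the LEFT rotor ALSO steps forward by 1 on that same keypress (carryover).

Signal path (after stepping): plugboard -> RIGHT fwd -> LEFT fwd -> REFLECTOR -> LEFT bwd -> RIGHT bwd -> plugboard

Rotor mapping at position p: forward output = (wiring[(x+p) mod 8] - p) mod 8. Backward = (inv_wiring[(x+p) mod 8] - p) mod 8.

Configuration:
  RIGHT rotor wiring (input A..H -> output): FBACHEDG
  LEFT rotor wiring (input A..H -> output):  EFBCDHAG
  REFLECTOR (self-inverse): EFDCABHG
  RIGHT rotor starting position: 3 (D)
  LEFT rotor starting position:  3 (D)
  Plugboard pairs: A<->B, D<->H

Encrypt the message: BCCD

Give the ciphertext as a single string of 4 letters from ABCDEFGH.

Answer: FDAA

Derivation:
Char 1 ('B'): step: R->4, L=3; B->plug->A->R->D->L->F->refl->B->L'->F->R'->F->plug->F
Char 2 ('C'): step: R->5, L=3; C->plug->C->R->B->L->A->refl->E->L'->C->R'->H->plug->D
Char 3 ('C'): step: R->6, L=3; C->plug->C->R->H->L->G->refl->H->L'->A->R'->B->plug->A
Char 4 ('D'): step: R->7, L=3; D->plug->H->R->E->L->D->refl->C->L'->G->R'->B->plug->A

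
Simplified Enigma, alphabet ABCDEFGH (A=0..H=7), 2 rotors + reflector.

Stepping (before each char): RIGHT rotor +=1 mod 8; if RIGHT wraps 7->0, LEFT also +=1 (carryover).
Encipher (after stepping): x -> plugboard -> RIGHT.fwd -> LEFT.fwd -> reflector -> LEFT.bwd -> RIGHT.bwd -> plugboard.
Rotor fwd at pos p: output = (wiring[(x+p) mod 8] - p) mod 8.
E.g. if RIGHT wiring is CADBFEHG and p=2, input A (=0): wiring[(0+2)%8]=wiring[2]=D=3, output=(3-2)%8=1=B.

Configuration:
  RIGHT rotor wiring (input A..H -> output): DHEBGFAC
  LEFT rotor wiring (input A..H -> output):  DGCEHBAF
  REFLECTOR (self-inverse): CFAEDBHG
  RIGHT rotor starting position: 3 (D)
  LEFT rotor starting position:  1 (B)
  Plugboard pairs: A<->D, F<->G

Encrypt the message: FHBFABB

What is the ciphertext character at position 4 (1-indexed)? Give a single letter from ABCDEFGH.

Char 1 ('F'): step: R->4, L=1; F->plug->G->R->A->L->F->refl->B->L'->B->R'->B->plug->B
Char 2 ('H'): step: R->5, L=1; H->plug->H->R->B->L->B->refl->F->L'->A->R'->A->plug->D
Char 3 ('B'): step: R->6, L=1; B->plug->B->R->E->L->A->refl->C->L'->H->R'->H->plug->H
Char 4 ('F'): step: R->7, L=1; F->plug->G->R->G->L->E->refl->D->L'->C->R'->E->plug->E

E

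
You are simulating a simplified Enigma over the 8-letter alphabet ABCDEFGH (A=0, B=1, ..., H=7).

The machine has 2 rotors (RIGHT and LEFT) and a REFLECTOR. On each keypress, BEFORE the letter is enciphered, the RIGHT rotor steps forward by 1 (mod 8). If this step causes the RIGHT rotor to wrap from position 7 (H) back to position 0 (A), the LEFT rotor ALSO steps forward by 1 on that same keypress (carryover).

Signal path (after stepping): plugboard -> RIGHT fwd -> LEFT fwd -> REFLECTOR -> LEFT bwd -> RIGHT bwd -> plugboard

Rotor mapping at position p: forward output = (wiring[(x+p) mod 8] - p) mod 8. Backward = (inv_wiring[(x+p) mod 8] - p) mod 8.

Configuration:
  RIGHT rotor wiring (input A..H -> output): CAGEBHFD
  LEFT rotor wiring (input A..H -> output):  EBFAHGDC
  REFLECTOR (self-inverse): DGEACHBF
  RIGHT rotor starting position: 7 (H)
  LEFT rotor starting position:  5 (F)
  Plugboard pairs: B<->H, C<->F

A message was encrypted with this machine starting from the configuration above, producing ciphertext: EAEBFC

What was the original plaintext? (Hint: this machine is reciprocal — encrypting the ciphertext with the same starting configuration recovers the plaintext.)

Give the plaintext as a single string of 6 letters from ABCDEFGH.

Char 1 ('E'): step: R->0, L->6 (L advanced); E->plug->E->R->B->L->E->refl->C->L'->F->R'->G->plug->G
Char 2 ('A'): step: R->1, L=6; A->plug->A->R->H->L->A->refl->D->L'->D->R'->C->plug->F
Char 3 ('E'): step: R->2, L=6; E->plug->E->R->D->L->D->refl->A->L'->H->R'->C->plug->F
Char 4 ('B'): step: R->3, L=6; B->plug->H->R->D->L->D->refl->A->L'->H->R'->F->plug->C
Char 5 ('F'): step: R->4, L=6; F->plug->C->R->B->L->E->refl->C->L'->F->R'->A->plug->A
Char 6 ('C'): step: R->5, L=6; C->plug->F->R->B->L->E->refl->C->L'->F->R'->D->plug->D

Answer: GFFCAD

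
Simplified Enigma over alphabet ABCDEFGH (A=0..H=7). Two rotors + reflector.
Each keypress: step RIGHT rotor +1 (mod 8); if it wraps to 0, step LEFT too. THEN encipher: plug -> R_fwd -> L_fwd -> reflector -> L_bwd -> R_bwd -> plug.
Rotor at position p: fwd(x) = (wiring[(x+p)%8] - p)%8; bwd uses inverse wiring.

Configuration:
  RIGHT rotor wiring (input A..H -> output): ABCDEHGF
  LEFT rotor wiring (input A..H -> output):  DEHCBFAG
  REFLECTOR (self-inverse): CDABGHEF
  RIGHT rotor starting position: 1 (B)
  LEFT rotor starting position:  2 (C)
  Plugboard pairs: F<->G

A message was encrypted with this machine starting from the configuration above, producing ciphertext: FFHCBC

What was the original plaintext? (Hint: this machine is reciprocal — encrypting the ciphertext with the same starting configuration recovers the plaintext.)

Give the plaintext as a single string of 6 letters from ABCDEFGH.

Answer: GDDAHF

Derivation:
Char 1 ('F'): step: R->2, L=2; F->plug->G->R->G->L->B->refl->D->L'->D->R'->F->plug->G
Char 2 ('F'): step: R->3, L=2; F->plug->G->R->G->L->B->refl->D->L'->D->R'->D->plug->D
Char 3 ('H'): step: R->4, L=2; H->plug->H->R->H->L->C->refl->A->L'->B->R'->D->plug->D
Char 4 ('C'): step: R->5, L=2; C->plug->C->R->A->L->F->refl->H->L'->C->R'->A->plug->A
Char 5 ('B'): step: R->6, L=2; B->plug->B->R->H->L->C->refl->A->L'->B->R'->H->plug->H
Char 6 ('C'): step: R->7, L=2; C->plug->C->R->C->L->H->refl->F->L'->A->R'->G->plug->F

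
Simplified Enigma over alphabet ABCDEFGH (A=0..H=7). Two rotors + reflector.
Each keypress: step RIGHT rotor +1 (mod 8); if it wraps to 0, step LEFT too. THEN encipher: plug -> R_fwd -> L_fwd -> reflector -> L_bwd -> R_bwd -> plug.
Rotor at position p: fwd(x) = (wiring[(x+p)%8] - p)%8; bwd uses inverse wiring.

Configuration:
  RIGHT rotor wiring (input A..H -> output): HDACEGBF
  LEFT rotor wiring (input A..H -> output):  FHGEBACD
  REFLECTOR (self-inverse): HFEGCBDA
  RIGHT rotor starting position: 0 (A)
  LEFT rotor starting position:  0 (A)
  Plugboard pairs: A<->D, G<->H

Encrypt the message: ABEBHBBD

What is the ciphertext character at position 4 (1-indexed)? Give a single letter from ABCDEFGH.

Char 1 ('A'): step: R->1, L=0; A->plug->D->R->D->L->E->refl->C->L'->G->R'->H->plug->G
Char 2 ('B'): step: R->2, L=0; B->plug->B->R->A->L->F->refl->B->L'->E->R'->D->plug->A
Char 3 ('E'): step: R->3, L=0; E->plug->E->R->C->L->G->refl->D->L'->H->R'->A->plug->D
Char 4 ('B'): step: R->4, L=0; B->plug->B->R->C->L->G->refl->D->L'->H->R'->F->plug->F

F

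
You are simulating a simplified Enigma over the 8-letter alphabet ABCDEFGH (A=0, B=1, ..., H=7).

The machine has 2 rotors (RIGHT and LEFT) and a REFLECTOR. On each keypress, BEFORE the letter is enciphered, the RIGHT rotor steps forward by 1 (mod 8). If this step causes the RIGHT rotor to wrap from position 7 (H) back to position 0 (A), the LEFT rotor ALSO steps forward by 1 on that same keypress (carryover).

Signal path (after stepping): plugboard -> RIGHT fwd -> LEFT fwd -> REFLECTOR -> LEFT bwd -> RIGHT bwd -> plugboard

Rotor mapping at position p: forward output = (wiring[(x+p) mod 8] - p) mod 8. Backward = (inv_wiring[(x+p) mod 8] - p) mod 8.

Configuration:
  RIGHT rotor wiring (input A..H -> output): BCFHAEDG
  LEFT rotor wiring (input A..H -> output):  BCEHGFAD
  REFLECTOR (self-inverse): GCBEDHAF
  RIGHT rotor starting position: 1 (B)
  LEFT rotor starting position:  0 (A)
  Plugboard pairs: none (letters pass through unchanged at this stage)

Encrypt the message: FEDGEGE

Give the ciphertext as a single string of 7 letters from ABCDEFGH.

Char 1 ('F'): step: R->2, L=0; F->plug->F->R->E->L->G->refl->A->L'->G->R'->C->plug->C
Char 2 ('E'): step: R->3, L=0; E->plug->E->R->D->L->H->refl->F->L'->F->R'->B->plug->B
Char 3 ('D'): step: R->4, L=0; D->plug->D->R->C->L->E->refl->D->L'->H->R'->C->plug->C
Char 4 ('G'): step: R->5, L=0; G->plug->G->R->C->L->E->refl->D->L'->H->R'->A->plug->A
Char 5 ('E'): step: R->6, L=0; E->plug->E->R->H->L->D->refl->E->L'->C->R'->G->plug->G
Char 6 ('G'): step: R->7, L=0; G->plug->G->R->F->L->F->refl->H->L'->D->R'->C->plug->C
Char 7 ('E'): step: R->0, L->1 (L advanced); E->plug->E->R->A->L->B->refl->C->L'->G->R'->H->plug->H

Answer: CBCAGCH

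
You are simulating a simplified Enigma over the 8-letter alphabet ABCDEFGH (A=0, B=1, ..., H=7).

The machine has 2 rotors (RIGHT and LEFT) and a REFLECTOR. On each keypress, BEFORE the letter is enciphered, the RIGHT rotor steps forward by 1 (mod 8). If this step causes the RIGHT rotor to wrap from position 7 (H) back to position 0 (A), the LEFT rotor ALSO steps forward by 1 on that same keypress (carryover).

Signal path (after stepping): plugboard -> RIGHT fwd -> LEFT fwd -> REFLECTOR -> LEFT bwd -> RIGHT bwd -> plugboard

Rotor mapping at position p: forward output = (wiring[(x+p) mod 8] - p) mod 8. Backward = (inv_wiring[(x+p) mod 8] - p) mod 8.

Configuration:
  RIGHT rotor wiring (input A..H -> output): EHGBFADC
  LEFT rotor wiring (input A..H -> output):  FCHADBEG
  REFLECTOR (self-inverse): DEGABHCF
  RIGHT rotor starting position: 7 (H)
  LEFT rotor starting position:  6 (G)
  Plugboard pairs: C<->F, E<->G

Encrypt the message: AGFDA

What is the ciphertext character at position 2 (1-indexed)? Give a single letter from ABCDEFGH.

Char 1 ('A'): step: R->0, L->7 (L advanced); A->plug->A->R->E->L->B->refl->E->L'->F->R'->E->plug->G
Char 2 ('G'): step: R->1, L=7; G->plug->E->R->H->L->F->refl->H->L'->A->R'->C->plug->F

F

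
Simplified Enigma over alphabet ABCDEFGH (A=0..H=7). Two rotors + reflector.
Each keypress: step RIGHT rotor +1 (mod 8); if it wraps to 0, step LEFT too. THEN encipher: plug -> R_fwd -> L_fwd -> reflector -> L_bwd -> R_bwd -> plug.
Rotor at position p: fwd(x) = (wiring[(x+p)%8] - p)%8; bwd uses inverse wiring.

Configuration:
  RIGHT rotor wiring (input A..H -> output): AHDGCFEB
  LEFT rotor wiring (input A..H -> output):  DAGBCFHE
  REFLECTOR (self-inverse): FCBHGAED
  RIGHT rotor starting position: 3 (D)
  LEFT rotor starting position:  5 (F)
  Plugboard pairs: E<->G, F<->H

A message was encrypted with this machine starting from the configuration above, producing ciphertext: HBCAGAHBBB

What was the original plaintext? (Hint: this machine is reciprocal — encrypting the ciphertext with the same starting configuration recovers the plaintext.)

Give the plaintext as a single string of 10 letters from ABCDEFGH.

Char 1 ('H'): step: R->4, L=5; H->plug->F->R->D->L->G->refl->E->L'->G->R'->A->plug->A
Char 2 ('B'): step: R->5, L=5; B->plug->B->R->H->L->F->refl->A->L'->A->R'->A->plug->A
Char 3 ('C'): step: R->6, L=5; C->plug->C->R->C->L->H->refl->D->L'->E->R'->G->plug->E
Char 4 ('A'): step: R->7, L=5; A->plug->A->R->C->L->H->refl->D->L'->E->R'->D->plug->D
Char 5 ('G'): step: R->0, L->6 (L advanced); G->plug->E->R->C->L->F->refl->A->L'->E->R'->G->plug->E
Char 6 ('A'): step: R->1, L=6; A->plug->A->R->G->L->E->refl->G->L'->B->R'->D->plug->D
Char 7 ('H'): step: R->2, L=6; H->plug->F->R->H->L->H->refl->D->L'->F->R'->H->plug->F
Char 8 ('B'): step: R->3, L=6; B->plug->B->R->H->L->H->refl->D->L'->F->R'->F->plug->H
Char 9 ('B'): step: R->4, L=6; B->plug->B->R->B->L->G->refl->E->L'->G->R'->A->plug->A
Char 10 ('B'): step: R->5, L=6; B->plug->B->R->H->L->H->refl->D->L'->F->R'->H->plug->F

Answer: AAEDEDFHAF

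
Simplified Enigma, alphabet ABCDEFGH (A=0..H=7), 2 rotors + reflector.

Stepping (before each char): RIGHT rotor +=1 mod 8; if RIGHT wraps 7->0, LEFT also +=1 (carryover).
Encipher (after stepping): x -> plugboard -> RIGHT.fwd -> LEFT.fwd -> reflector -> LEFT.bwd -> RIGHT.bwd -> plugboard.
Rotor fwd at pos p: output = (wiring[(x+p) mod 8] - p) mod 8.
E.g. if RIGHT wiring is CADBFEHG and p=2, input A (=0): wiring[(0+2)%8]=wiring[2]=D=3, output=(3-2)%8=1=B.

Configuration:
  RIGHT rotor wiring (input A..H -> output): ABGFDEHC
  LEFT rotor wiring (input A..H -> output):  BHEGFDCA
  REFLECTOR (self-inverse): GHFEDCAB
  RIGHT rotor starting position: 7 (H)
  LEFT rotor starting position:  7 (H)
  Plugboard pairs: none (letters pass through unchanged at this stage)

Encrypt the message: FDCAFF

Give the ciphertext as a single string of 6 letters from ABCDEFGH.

Char 1 ('F'): step: R->0, L->0 (L advanced); F->plug->F->R->E->L->F->refl->C->L'->G->R'->C->plug->C
Char 2 ('D'): step: R->1, L=0; D->plug->D->R->C->L->E->refl->D->L'->F->R'->B->plug->B
Char 3 ('C'): step: R->2, L=0; C->plug->C->R->B->L->H->refl->B->L'->A->R'->F->plug->F
Char 4 ('A'): step: R->3, L=0; A->plug->A->R->C->L->E->refl->D->L'->F->R'->F->plug->F
Char 5 ('F'): step: R->4, L=0; F->plug->F->R->F->L->D->refl->E->L'->C->R'->G->plug->G
Char 6 ('F'): step: R->5, L=0; F->plug->F->R->B->L->H->refl->B->L'->A->R'->G->plug->G

Answer: CBFFGG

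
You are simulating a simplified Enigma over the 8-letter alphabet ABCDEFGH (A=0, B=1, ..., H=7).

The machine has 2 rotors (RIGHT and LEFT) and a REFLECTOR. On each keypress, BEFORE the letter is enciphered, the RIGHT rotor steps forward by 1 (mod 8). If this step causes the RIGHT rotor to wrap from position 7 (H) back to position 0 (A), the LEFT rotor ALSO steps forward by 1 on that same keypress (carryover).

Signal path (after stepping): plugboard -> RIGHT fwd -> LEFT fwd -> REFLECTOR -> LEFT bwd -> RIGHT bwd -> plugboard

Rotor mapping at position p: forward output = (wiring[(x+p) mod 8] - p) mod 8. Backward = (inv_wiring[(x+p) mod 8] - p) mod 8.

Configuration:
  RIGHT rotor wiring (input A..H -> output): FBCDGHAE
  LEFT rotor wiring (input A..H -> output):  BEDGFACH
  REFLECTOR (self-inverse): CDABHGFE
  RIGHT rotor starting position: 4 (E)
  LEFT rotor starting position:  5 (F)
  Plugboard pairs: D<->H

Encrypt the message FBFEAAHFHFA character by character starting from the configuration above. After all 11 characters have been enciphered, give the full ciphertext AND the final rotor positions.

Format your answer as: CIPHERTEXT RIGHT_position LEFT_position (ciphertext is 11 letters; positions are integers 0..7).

Answer: DGCGEEDDGCF 7 6

Derivation:
Char 1 ('F'): step: R->5, L=5; F->plug->F->R->F->L->G->refl->F->L'->B->R'->H->plug->D
Char 2 ('B'): step: R->6, L=5; B->plug->B->R->G->L->B->refl->D->L'->A->R'->G->plug->G
Char 3 ('F'): step: R->7, L=5; F->plug->F->R->H->L->A->refl->C->L'->C->R'->C->plug->C
Char 4 ('E'): step: R->0, L->6 (L advanced); E->plug->E->R->G->L->H->refl->E->L'->A->R'->G->plug->G
Char 5 ('A'): step: R->1, L=6; A->plug->A->R->A->L->E->refl->H->L'->G->R'->E->plug->E
Char 6 ('A'): step: R->2, L=6; A->plug->A->R->A->L->E->refl->H->L'->G->R'->E->plug->E
Char 7 ('H'): step: R->3, L=6; H->plug->D->R->F->L->A->refl->C->L'->H->R'->H->plug->D
Char 8 ('F'): step: R->4, L=6; F->plug->F->R->F->L->A->refl->C->L'->H->R'->H->plug->D
Char 9 ('H'): step: R->5, L=6; H->plug->D->R->A->L->E->refl->H->L'->G->R'->G->plug->G
Char 10 ('F'): step: R->6, L=6; F->plug->F->R->F->L->A->refl->C->L'->H->R'->C->plug->C
Char 11 ('A'): step: R->7, L=6; A->plug->A->R->F->L->A->refl->C->L'->H->R'->F->plug->F
Final: ciphertext=DGCGEEDDGCF, RIGHT=7, LEFT=6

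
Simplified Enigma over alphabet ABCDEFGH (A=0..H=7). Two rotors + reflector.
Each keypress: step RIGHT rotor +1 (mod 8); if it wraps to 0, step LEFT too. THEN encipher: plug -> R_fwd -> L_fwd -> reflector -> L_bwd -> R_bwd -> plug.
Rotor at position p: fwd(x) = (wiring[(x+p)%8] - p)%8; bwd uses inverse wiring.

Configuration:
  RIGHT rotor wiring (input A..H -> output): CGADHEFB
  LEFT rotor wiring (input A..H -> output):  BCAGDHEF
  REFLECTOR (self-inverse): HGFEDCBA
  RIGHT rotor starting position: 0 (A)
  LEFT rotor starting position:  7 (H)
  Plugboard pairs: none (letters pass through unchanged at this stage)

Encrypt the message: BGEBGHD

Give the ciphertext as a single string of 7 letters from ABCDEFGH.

Answer: HEBACCC

Derivation:
Char 1 ('B'): step: R->1, L=7; B->plug->B->R->H->L->F->refl->C->L'->B->R'->H->plug->H
Char 2 ('G'): step: R->2, L=7; G->plug->G->R->A->L->G->refl->B->L'->D->R'->E->plug->E
Char 3 ('E'): step: R->3, L=7; E->plug->E->R->G->L->A->refl->H->L'->E->R'->B->plug->B
Char 4 ('B'): step: R->4, L=7; B->plug->B->R->A->L->G->refl->B->L'->D->R'->A->plug->A
Char 5 ('G'): step: R->5, L=7; G->plug->G->R->G->L->A->refl->H->L'->E->R'->C->plug->C
Char 6 ('H'): step: R->6, L=7; H->plug->H->R->G->L->A->refl->H->L'->E->R'->C->plug->C
Char 7 ('D'): step: R->7, L=7; D->plug->D->R->B->L->C->refl->F->L'->H->R'->C->plug->C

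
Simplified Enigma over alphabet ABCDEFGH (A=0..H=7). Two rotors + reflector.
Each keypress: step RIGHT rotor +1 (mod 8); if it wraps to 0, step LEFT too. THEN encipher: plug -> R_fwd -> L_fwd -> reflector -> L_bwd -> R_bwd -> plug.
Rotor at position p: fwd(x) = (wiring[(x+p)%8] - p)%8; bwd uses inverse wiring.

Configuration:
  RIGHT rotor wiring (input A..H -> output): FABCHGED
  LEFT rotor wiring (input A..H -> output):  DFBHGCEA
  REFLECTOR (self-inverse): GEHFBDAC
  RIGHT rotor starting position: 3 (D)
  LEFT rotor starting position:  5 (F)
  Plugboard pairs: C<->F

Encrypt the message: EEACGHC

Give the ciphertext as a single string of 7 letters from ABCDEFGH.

Char 1 ('E'): step: R->4, L=5; E->plug->E->R->B->L->H->refl->C->L'->G->R'->H->plug->H
Char 2 ('E'): step: R->5, L=5; E->plug->E->R->D->L->G->refl->A->L'->E->R'->F->plug->C
Char 3 ('A'): step: R->6, L=5; A->plug->A->R->G->L->C->refl->H->L'->B->R'->G->plug->G
Char 4 ('C'): step: R->7, L=5; C->plug->F->R->A->L->F->refl->D->L'->C->R'->D->plug->D
Char 5 ('G'): step: R->0, L->6 (L advanced); G->plug->G->R->E->L->D->refl->F->L'->C->R'->D->plug->D
Char 6 ('H'): step: R->1, L=6; H->plug->H->R->E->L->D->refl->F->L'->C->R'->G->plug->G
Char 7 ('C'): step: R->2, L=6; C->plug->F->R->B->L->C->refl->H->L'->D->R'->G->plug->G

Answer: HCGDDGG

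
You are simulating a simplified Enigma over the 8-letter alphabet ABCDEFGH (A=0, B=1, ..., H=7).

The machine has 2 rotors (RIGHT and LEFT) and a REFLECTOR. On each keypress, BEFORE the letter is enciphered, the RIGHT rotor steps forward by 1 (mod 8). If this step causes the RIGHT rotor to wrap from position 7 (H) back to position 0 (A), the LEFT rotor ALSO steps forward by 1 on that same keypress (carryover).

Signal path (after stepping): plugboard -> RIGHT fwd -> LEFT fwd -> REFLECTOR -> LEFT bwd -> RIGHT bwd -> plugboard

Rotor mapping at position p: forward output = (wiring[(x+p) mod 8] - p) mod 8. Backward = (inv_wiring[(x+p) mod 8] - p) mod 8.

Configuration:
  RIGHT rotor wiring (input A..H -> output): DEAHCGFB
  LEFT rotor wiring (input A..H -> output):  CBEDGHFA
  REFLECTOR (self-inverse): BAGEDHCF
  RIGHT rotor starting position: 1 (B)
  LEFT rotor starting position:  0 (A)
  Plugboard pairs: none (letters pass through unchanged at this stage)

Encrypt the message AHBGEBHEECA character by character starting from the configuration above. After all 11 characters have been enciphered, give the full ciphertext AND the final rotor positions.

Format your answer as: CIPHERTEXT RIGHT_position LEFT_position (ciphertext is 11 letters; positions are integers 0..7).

Char 1 ('A'): step: R->2, L=0; A->plug->A->R->G->L->F->refl->H->L'->F->R'->B->plug->B
Char 2 ('H'): step: R->3, L=0; H->plug->H->R->F->L->H->refl->F->L'->G->R'->E->plug->E
Char 3 ('B'): step: R->4, L=0; B->plug->B->R->C->L->E->refl->D->L'->D->R'->H->plug->H
Char 4 ('G'): step: R->5, L=0; G->plug->G->R->C->L->E->refl->D->L'->D->R'->F->plug->F
Char 5 ('E'): step: R->6, L=0; E->plug->E->R->C->L->E->refl->D->L'->D->R'->B->plug->B
Char 6 ('B'): step: R->7, L=0; B->plug->B->R->E->L->G->refl->C->L'->A->R'->E->plug->E
Char 7 ('H'): step: R->0, L->1 (L advanced); H->plug->H->R->B->L->D->refl->E->L'->F->R'->G->plug->G
Char 8 ('E'): step: R->1, L=1; E->plug->E->R->F->L->E->refl->D->L'->B->R'->D->plug->D
Char 9 ('E'): step: R->2, L=1; E->plug->E->R->D->L->F->refl->H->L'->G->R'->A->plug->A
Char 10 ('C'): step: R->3, L=1; C->plug->C->R->D->L->F->refl->H->L'->G->R'->E->plug->E
Char 11 ('A'): step: R->4, L=1; A->plug->A->R->G->L->H->refl->F->L'->D->R'->H->plug->H
Final: ciphertext=BEHFBEGDAEH, RIGHT=4, LEFT=1

Answer: BEHFBEGDAEH 4 1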